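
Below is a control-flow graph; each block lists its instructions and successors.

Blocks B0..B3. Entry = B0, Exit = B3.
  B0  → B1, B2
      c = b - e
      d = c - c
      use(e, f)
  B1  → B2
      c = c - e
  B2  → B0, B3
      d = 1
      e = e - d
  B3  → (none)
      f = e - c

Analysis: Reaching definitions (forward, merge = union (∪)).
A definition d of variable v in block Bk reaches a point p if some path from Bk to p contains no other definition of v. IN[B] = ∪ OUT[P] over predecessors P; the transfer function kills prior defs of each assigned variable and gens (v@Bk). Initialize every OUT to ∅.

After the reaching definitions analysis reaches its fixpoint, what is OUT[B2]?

Converged values:
  B0:   IN={c@B0, c@B1, d@B2, e@B2}   OUT={c@B0, d@B0, e@B2}
  B1:   IN={c@B0, d@B0, e@B2}   OUT={c@B1, d@B0, e@B2}
  B2:   IN={c@B0, c@B1, d@B0, e@B2}   OUT={c@B0, c@B1, d@B2, e@B2}
  B3:   IN={c@B0, c@B1, d@B2, e@B2}   OUT={c@B0, c@B1, d@B2, e@B2, f@B3}

Merge at B2: IN[B2] = OUT[B0] ⊔ OUT[B1] = {c@B0, c@B1, d@B0, e@B2}
Applying B2's transfer function to that IN value gives OUT[B2] (row B2 above).

Answer: {c@B0, c@B1, d@B2, e@B2}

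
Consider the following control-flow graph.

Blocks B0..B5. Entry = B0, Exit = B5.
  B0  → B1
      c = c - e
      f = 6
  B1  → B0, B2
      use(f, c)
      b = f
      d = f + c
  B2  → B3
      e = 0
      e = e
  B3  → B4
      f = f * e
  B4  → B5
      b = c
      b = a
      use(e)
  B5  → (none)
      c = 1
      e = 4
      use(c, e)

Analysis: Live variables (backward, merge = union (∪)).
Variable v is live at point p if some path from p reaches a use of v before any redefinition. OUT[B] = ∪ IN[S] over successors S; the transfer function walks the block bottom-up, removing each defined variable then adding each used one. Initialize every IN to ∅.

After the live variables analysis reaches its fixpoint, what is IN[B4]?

Answer: {a, c, e}

Working:
Converged values:
  B0:  IN={a, c, e}  OUT={a, c, e, f}
  B1:  IN={a, c, e, f}  OUT={a, c, e, f}
  B2:  IN={a, c, f}  OUT={a, c, e, f}
  B3:  IN={a, c, e, f}  OUT={a, c, e}
  B4:  IN={a, c, e}  OUT={}
  B5:  IN={}  OUT={}

Merge at B4: OUT[B4] = IN[B5] = {}
Applying B4's transfer function to that OUT value gives IN[B4] (row B4 above).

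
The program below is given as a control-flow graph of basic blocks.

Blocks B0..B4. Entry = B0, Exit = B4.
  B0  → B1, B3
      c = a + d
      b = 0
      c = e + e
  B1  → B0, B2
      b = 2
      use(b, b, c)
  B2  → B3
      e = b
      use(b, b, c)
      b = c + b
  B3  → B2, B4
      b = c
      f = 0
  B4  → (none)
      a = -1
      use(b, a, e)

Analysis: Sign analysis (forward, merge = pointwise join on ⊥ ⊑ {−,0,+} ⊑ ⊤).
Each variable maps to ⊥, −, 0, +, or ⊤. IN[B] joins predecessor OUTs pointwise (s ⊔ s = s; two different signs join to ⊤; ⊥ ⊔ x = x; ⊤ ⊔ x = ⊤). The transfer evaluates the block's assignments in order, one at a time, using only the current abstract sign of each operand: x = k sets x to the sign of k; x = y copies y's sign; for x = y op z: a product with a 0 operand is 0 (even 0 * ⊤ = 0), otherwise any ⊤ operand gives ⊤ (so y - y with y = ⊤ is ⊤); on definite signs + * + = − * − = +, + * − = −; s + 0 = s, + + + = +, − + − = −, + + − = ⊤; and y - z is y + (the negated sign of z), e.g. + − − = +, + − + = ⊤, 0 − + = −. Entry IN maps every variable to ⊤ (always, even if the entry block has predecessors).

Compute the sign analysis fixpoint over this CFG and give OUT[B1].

Fixpoint table:
  B0:  IN=(all ⊤)  OUT={b:0; rest ⊤}
  B1:  IN={b:0; rest ⊤}  OUT={b:+; rest ⊤}
  B2:  IN=(all ⊤)  OUT=(all ⊤)
  B3:  IN=(all ⊤)  OUT={f:0; rest ⊤}
  B4:  IN={f:0; rest ⊤}  OUT={a:-, f:0; rest ⊤}

Merge at B1: IN[B1] = OUT[B0] = {a: ⊤, b: 0, c: ⊤, d: ⊤, e: ⊤, f: ⊤}
Applying B1's transfer function to that IN value gives OUT[B1] (row B1 above).

Answer: {a: ⊤, b: +, c: ⊤, d: ⊤, e: ⊤, f: ⊤}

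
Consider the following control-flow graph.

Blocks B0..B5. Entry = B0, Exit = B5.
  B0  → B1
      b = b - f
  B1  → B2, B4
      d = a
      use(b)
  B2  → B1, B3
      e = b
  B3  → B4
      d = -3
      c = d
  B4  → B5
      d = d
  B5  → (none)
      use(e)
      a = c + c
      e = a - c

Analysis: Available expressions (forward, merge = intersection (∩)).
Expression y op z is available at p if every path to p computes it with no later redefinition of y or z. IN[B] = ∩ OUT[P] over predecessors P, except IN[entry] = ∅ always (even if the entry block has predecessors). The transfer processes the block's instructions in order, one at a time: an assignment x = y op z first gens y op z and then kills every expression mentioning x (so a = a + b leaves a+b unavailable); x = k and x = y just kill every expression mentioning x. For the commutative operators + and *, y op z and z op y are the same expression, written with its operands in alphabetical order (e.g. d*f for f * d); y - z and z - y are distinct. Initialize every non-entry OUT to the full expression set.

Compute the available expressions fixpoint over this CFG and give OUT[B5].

Answer: {a-c, c+c}

Derivation:
Per-block solution:
  B0:   IN={}   OUT={}
  B1:   IN={}   OUT={}
  B2:   IN={}   OUT={}
  B3:   IN={}   OUT={}
  B4:   IN={}   OUT={}
  B5:   IN={}   OUT={a-c, c+c}

Merge at B5: IN[B5] = OUT[B4] = {}
Applying B5's transfer function to that IN value gives OUT[B5] (row B5 above).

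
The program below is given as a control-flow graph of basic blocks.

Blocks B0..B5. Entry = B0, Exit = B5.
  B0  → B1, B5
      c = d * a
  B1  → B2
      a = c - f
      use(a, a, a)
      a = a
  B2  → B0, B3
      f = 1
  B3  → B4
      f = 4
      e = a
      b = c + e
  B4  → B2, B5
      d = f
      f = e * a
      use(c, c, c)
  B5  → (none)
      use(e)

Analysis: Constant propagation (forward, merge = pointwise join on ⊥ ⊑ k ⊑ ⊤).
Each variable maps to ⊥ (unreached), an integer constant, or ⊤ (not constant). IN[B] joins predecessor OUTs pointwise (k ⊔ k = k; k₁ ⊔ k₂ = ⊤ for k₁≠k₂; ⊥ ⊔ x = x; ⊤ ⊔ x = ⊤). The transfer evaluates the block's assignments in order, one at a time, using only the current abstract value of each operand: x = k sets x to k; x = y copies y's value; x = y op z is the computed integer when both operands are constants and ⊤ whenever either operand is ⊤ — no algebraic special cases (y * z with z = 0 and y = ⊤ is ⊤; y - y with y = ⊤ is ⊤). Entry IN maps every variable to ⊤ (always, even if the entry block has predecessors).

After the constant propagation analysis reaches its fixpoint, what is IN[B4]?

Answer: {a: ⊤, b: ⊤, c: ⊤, d: ⊤, e: ⊤, f: 4}

Working:
Fixpoint table:
  B0:  IN=(all ⊤)  OUT=(all ⊤)
  B1:  IN=(all ⊤)  OUT=(all ⊤)
  B2:  IN=(all ⊤)  OUT={f:1; rest ⊤}
  B3:  IN={f:1; rest ⊤}  OUT={f:4; rest ⊤}
  B4:  IN={f:4; rest ⊤}  OUT={d:4; rest ⊤}
  B5:  IN=(all ⊤)  OUT=(all ⊤)

Merge at B4: IN[B4] = OUT[B3] = {a: ⊤, b: ⊤, c: ⊤, d: ⊤, e: ⊤, f: 4}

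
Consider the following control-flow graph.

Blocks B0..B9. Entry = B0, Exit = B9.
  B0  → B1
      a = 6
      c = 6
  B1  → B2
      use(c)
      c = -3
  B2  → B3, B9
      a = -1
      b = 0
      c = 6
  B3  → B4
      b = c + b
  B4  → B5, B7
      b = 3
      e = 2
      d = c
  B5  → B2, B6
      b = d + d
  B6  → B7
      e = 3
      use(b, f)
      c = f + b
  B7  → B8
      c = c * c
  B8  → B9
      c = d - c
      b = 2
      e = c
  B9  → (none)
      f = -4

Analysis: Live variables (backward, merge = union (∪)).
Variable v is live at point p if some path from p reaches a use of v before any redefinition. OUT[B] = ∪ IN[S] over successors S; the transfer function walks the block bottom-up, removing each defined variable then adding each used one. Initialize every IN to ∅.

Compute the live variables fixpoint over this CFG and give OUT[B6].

Converged values:
  B0: | IN={f} | OUT={c, f}
  B1: | IN={c, f} | OUT={f}
  B2: | IN={f} | OUT={b, c, f}
  B3: | IN={b, c, f} | OUT={c, f}
  B4: | IN={c, f} | OUT={c, d, f}
  B5: | IN={d, f} | OUT={b, d, f}
  B6: | IN={b, d, f} | OUT={c, d}
  B7: | IN={c, d} | OUT={c, d}
  B8: | IN={c, d} | OUT={}
  B9: | IN={} | OUT={}

Merge at B6: OUT[B6] = IN[B7] = {c, d}

Answer: {c, d}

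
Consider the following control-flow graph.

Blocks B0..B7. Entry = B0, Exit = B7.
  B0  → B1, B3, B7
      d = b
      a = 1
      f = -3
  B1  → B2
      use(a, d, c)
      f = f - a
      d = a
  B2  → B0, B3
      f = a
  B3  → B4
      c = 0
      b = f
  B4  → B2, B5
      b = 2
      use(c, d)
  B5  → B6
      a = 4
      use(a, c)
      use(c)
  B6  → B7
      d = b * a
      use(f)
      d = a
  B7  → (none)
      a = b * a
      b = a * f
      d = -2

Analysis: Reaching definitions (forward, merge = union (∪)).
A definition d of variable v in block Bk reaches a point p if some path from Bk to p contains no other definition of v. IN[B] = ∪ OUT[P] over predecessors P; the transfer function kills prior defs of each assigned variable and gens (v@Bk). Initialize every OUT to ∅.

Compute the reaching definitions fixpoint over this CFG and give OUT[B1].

Per-block solution:
  B0:   IN={a@B0, b@B4, c@B3, d@B0, d@B1, f@B2}   OUT={a@B0, b@B4, c@B3, d@B0, f@B0}
  B1:   IN={a@B0, b@B4, c@B3, d@B0, f@B0}   OUT={a@B0, b@B4, c@B3, d@B1, f@B1}
  B2:   IN={a@B0, b@B4, c@B3, d@B0, d@B1, f@B0, f@B1, f@B2}   OUT={a@B0, b@B4, c@B3, d@B0, d@B1, f@B2}
  B3:   IN={a@B0, b@B4, c@B3, d@B0, d@B1, f@B0, f@B2}   OUT={a@B0, b@B3, c@B3, d@B0, d@B1, f@B0, f@B2}
  B4:   IN={a@B0, b@B3, c@B3, d@B0, d@B1, f@B0, f@B2}   OUT={a@B0, b@B4, c@B3, d@B0, d@B1, f@B0, f@B2}
  B5:   IN={a@B0, b@B4, c@B3, d@B0, d@B1, f@B0, f@B2}   OUT={a@B5, b@B4, c@B3, d@B0, d@B1, f@B0, f@B2}
  B6:   IN={a@B5, b@B4, c@B3, d@B0, d@B1, f@B0, f@B2}   OUT={a@B5, b@B4, c@B3, d@B6, f@B0, f@B2}
  B7:   IN={a@B0, a@B5, b@B4, c@B3, d@B0, d@B6, f@B0, f@B2}   OUT={a@B7, b@B7, c@B3, d@B7, f@B0, f@B2}

Merge at B1: IN[B1] = OUT[B0] = {a@B0, b@B4, c@B3, d@B0, f@B0}
Applying B1's transfer function to that IN value gives OUT[B1] (row B1 above).

Answer: {a@B0, b@B4, c@B3, d@B1, f@B1}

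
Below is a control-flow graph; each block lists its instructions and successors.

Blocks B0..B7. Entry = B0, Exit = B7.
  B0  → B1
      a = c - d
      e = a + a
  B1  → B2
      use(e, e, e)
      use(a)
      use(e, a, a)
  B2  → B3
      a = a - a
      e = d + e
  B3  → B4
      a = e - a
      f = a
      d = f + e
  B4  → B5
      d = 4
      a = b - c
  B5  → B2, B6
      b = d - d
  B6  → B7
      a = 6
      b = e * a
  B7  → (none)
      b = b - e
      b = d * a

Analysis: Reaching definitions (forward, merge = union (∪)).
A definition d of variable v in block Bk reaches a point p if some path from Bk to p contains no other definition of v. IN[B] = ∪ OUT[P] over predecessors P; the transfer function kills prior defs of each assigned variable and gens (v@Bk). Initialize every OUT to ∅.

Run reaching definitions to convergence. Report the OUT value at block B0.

Answer: {a@B0, e@B0}

Working:
Per-block solution:
  B0: | IN={} | OUT={a@B0, e@B0}
  B1: | IN={a@B0, e@B0} | OUT={a@B0, e@B0}
  B2: | IN={a@B0, a@B4, b@B5, d@B4, e@B0, e@B2, f@B3} | OUT={a@B2, b@B5, d@B4, e@B2, f@B3}
  B3: | IN={a@B2, b@B5, d@B4, e@B2, f@B3} | OUT={a@B3, b@B5, d@B3, e@B2, f@B3}
  B4: | IN={a@B3, b@B5, d@B3, e@B2, f@B3} | OUT={a@B4, b@B5, d@B4, e@B2, f@B3}
  B5: | IN={a@B4, b@B5, d@B4, e@B2, f@B3} | OUT={a@B4, b@B5, d@B4, e@B2, f@B3}
  B6: | IN={a@B4, b@B5, d@B4, e@B2, f@B3} | OUT={a@B6, b@B6, d@B4, e@B2, f@B3}
  B7: | IN={a@B6, b@B6, d@B4, e@B2, f@B3} | OUT={a@B6, b@B7, d@B4, e@B2, f@B3}

B0 is the boundary node: IN[B0] = {}
Applying B0's transfer function to that IN value gives OUT[B0] (row B0 above).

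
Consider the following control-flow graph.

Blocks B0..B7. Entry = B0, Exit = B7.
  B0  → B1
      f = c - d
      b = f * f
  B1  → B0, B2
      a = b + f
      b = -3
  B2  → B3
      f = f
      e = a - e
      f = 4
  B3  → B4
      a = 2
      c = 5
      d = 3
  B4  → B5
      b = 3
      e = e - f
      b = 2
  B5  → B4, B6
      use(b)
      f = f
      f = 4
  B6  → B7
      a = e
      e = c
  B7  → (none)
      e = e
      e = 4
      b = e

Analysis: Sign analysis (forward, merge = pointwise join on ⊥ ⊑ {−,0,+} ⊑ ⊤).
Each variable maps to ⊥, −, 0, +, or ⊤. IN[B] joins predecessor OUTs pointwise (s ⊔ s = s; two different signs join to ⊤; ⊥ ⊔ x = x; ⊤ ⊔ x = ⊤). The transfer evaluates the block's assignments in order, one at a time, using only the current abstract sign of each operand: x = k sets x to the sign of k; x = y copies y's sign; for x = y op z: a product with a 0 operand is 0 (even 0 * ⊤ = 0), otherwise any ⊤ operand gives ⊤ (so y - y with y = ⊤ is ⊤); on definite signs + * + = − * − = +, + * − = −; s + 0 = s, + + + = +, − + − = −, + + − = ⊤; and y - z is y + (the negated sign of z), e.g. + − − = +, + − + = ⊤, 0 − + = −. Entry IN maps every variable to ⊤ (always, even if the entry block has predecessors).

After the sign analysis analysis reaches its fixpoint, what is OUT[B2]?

Fixpoint table:
  B0: | IN=(all ⊤) | OUT=(all ⊤)
  B1: | IN=(all ⊤) | OUT={b:-; rest ⊤}
  B2: | IN={b:-; rest ⊤} | OUT={b:-, f:+; rest ⊤}
  B3: | IN={b:-, f:+; rest ⊤} | OUT={a:+, b:-, c:+, d:+, f:+; rest ⊤}
  B4: | IN={a:+, c:+, d:+, f:+; rest ⊤} | OUT={a:+, b:+, c:+, d:+, f:+; rest ⊤}
  B5: | IN={a:+, b:+, c:+, d:+, f:+; rest ⊤} | OUT={a:+, b:+, c:+, d:+, f:+; rest ⊤}
  B6: | IN={a:+, b:+, c:+, d:+, f:+; rest ⊤} | OUT={b:+, c:+, d:+, e:+, f:+; rest ⊤}
  B7: | IN={b:+, c:+, d:+, e:+, f:+; rest ⊤} | OUT={b:+, c:+, d:+, e:+, f:+; rest ⊤}

Merge at B2: IN[B2] = OUT[B1] = {a: ⊤, b: -, c: ⊤, d: ⊤, e: ⊤, f: ⊤}
Applying B2's transfer function to that IN value gives OUT[B2] (row B2 above).

Answer: {a: ⊤, b: -, c: ⊤, d: ⊤, e: ⊤, f: +}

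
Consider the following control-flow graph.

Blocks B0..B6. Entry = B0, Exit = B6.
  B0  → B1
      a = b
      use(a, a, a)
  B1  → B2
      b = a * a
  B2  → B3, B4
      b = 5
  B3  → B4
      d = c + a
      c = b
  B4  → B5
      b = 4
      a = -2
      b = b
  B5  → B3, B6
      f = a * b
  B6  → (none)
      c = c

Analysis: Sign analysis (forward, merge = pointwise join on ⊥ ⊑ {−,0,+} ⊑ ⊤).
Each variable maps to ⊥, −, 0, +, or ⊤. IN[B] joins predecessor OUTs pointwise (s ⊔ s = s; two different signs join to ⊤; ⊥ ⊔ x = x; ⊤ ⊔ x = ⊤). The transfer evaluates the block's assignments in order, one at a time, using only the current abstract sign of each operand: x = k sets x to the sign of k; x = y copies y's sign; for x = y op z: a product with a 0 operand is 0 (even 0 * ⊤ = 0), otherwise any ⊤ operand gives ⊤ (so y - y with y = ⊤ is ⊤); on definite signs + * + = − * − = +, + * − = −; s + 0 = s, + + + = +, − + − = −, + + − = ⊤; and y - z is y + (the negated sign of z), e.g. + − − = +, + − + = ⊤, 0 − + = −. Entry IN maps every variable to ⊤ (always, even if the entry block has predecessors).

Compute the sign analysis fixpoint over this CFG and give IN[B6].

Fixpoint table:
  B0:   IN=(all ⊤)   OUT=(all ⊤)
  B1:   IN=(all ⊤)   OUT=(all ⊤)
  B2:   IN=(all ⊤)   OUT={b:+; rest ⊤}
  B3:   IN={b:+; rest ⊤}   OUT={b:+, c:+; rest ⊤}
  B4:   IN={b:+; rest ⊤}   OUT={a:-, b:+; rest ⊤}
  B5:   IN={a:-, b:+; rest ⊤}   OUT={a:-, b:+, f:-; rest ⊤}
  B6:   IN={a:-, b:+, f:-; rest ⊤}   OUT={a:-, b:+, f:-; rest ⊤}

Merge at B6: IN[B6] = OUT[B5] = {a: -, b: +, c: ⊤, d: ⊤, e: ⊤, f: -}

Answer: {a: -, b: +, c: ⊤, d: ⊤, e: ⊤, f: -}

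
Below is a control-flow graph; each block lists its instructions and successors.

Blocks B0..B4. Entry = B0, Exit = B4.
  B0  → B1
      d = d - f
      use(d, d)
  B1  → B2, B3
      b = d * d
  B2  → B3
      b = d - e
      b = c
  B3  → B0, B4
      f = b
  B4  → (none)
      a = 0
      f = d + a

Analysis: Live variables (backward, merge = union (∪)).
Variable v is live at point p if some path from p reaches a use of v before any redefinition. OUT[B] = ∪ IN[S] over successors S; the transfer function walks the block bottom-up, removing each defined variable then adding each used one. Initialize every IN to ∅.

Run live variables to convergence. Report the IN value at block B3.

Fixpoint table:
  B0:   IN={c, d, e, f}   OUT={c, d, e}
  B1:   IN={c, d, e}   OUT={b, c, d, e}
  B2:   IN={c, d, e}   OUT={b, c, d, e}
  B3:   IN={b, c, d, e}   OUT={c, d, e, f}
  B4:   IN={d}   OUT={}

Merge at B3: OUT[B3] = IN[B0] ⊔ IN[B4] = {c, d, e, f}
Applying B3's transfer function to that OUT value gives IN[B3] (row B3 above).

Answer: {b, c, d, e}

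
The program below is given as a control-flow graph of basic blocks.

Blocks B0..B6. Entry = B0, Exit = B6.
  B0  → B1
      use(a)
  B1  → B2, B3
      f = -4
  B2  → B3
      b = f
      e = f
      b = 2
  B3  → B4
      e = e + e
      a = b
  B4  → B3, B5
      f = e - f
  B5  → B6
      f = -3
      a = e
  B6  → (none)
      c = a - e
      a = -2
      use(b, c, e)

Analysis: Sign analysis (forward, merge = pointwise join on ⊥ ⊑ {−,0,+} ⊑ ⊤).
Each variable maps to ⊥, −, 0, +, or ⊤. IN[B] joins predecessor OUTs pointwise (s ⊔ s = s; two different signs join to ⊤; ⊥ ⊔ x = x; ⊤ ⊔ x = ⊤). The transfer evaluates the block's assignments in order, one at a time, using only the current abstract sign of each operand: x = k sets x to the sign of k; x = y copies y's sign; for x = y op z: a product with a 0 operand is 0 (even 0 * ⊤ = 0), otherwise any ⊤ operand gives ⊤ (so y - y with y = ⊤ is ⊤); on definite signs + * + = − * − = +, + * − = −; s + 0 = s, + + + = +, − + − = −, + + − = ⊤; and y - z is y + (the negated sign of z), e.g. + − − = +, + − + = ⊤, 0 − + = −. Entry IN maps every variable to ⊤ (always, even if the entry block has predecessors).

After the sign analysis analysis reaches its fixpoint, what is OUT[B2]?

Answer: {a: ⊤, b: +, c: ⊤, d: ⊤, e: -, f: -}

Trace:
Fixpoint table:
  B0: | IN=(all ⊤) | OUT=(all ⊤)
  B1: | IN=(all ⊤) | OUT={f:-; rest ⊤}
  B2: | IN={f:-; rest ⊤} | OUT={b:+, e:-, f:-; rest ⊤}
  B3: | IN=(all ⊤) | OUT=(all ⊤)
  B4: | IN=(all ⊤) | OUT=(all ⊤)
  B5: | IN=(all ⊤) | OUT={f:-; rest ⊤}
  B6: | IN={f:-; rest ⊤} | OUT={a:-, f:-; rest ⊤}

Merge at B2: IN[B2] = OUT[B1] = {a: ⊤, b: ⊤, c: ⊤, d: ⊤, e: ⊤, f: -}
Applying B2's transfer function to that IN value gives OUT[B2] (row B2 above).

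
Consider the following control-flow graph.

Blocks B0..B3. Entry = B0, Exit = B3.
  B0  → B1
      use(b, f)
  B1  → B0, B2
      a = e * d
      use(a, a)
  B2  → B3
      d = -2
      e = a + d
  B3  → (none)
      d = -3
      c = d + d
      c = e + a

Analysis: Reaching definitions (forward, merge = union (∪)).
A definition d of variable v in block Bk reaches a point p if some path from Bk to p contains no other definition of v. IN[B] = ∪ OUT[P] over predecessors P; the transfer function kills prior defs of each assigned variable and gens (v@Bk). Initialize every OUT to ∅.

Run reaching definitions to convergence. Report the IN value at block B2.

Converged values:
  B0:  IN={a@B1}  OUT={a@B1}
  B1:  IN={a@B1}  OUT={a@B1}
  B2:  IN={a@B1}  OUT={a@B1, d@B2, e@B2}
  B3:  IN={a@B1, d@B2, e@B2}  OUT={a@B1, c@B3, d@B3, e@B2}

Merge at B2: IN[B2] = OUT[B1] = {a@B1}

Answer: {a@B1}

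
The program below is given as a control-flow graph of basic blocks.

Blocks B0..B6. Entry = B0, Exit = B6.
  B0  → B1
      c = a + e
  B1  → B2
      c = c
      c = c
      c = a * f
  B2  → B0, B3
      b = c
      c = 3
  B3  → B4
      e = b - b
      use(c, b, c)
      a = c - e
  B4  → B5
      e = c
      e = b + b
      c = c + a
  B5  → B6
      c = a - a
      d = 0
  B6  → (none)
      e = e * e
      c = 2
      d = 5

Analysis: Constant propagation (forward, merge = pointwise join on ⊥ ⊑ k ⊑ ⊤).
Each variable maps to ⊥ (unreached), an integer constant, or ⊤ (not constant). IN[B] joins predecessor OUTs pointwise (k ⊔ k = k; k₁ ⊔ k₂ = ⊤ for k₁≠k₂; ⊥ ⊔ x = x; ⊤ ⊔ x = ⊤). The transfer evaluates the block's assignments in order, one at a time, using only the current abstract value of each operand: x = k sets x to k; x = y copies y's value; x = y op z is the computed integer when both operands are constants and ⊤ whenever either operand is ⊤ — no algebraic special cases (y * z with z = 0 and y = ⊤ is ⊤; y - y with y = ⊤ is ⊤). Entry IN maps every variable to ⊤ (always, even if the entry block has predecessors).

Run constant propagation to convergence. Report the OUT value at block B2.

Fixpoint table:
  B0:  IN=(all ⊤)  OUT=(all ⊤)
  B1:  IN=(all ⊤)  OUT=(all ⊤)
  B2:  IN=(all ⊤)  OUT={c:3; rest ⊤}
  B3:  IN={c:3; rest ⊤}  OUT={c:3; rest ⊤}
  B4:  IN={c:3; rest ⊤}  OUT=(all ⊤)
  B5:  IN=(all ⊤)  OUT={d:0; rest ⊤}
  B6:  IN={d:0; rest ⊤}  OUT={c:2, d:5; rest ⊤}

Merge at B2: IN[B2] = OUT[B1] = {a: ⊤, b: ⊤, c: ⊤, d: ⊤, e: ⊤, f: ⊤}
Applying B2's transfer function to that IN value gives OUT[B2] (row B2 above).

Answer: {a: ⊤, b: ⊤, c: 3, d: ⊤, e: ⊤, f: ⊤}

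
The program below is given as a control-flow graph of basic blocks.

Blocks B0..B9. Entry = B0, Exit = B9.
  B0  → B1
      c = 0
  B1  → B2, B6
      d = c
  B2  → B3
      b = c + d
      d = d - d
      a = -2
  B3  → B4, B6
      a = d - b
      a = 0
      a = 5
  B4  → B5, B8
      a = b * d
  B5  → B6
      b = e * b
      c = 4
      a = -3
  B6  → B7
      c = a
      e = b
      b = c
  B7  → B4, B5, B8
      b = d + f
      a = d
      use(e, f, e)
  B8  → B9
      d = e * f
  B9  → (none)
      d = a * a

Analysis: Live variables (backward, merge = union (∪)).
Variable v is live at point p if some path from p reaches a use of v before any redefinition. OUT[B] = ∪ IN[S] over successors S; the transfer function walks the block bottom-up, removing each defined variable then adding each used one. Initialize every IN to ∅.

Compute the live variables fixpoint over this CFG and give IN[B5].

Fixpoint table:
  B0:  IN={a, b, e, f}  OUT={a, b, c, e, f}
  B1:  IN={a, b, c, e, f}  OUT={a, b, c, d, e, f}
  B2:  IN={c, d, e, f}  OUT={b, d, e, f}
  B3:  IN={b, d, e, f}  OUT={a, b, d, e, f}
  B4:  IN={b, d, e, f}  OUT={a, b, d, e, f}
  B5:  IN={b, d, e, f}  OUT={a, b, d, f}
  B6:  IN={a, b, d, f}  OUT={d, e, f}
  B7:  IN={d, e, f}  OUT={a, b, d, e, f}
  B8:  IN={a, e, f}  OUT={a}
  B9:  IN={a}  OUT={}

Merge at B5: OUT[B5] = IN[B6] = {a, b, d, f}
Applying B5's transfer function to that OUT value gives IN[B5] (row B5 above).

Answer: {b, d, e, f}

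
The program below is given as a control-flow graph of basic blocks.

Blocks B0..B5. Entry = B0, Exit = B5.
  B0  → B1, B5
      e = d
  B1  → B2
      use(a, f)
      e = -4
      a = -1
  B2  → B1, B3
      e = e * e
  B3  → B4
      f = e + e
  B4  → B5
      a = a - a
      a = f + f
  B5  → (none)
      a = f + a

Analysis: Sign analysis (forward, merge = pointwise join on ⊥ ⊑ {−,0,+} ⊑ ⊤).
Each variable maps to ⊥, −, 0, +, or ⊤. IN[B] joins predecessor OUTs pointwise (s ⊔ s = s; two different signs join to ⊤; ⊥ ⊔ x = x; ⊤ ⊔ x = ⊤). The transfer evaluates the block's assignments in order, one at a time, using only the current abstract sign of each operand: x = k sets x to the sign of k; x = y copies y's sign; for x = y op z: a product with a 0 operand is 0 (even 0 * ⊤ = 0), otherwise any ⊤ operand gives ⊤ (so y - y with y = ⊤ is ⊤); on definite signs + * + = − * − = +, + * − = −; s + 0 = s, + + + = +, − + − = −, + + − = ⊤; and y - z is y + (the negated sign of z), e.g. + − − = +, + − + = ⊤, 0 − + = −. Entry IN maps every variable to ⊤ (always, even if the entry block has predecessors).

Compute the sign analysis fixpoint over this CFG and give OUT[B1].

Fixpoint table:
  B0: | IN=(all ⊤) | OUT=(all ⊤)
  B1: | IN=(all ⊤) | OUT={a:-, e:-; rest ⊤}
  B2: | IN={a:-, e:-; rest ⊤} | OUT={a:-, e:+; rest ⊤}
  B3: | IN={a:-, e:+; rest ⊤} | OUT={a:-, e:+, f:+; rest ⊤}
  B4: | IN={a:-, e:+, f:+; rest ⊤} | OUT={a:+, e:+, f:+; rest ⊤}
  B5: | IN=(all ⊤) | OUT=(all ⊤)

Merge at B1: IN[B1] = OUT[B0] ⊔ OUT[B2] = {a: ⊤, b: ⊤, c: ⊤, d: ⊤, e: ⊤, f: ⊤}
Applying B1's transfer function to that IN value gives OUT[B1] (row B1 above).

Answer: {a: -, b: ⊤, c: ⊤, d: ⊤, e: -, f: ⊤}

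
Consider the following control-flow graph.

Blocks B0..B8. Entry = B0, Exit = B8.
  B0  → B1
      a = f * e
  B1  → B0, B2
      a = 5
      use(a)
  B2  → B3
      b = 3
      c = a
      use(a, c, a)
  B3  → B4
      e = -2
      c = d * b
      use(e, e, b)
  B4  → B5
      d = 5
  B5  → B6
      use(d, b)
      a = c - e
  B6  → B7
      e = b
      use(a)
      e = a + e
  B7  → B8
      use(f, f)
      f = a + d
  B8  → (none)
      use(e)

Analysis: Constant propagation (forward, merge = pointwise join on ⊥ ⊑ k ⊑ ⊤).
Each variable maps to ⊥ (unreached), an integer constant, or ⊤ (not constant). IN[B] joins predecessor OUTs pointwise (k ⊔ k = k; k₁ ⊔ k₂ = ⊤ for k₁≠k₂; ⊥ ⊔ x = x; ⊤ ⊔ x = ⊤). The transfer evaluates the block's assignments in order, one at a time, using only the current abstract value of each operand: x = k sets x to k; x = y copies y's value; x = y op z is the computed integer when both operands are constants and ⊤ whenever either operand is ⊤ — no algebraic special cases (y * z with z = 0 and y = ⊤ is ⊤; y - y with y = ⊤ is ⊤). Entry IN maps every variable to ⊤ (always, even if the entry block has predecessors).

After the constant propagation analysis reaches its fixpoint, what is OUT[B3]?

Fixpoint table:
  B0:   IN=(all ⊤)   OUT=(all ⊤)
  B1:   IN=(all ⊤)   OUT={a:5; rest ⊤}
  B2:   IN={a:5; rest ⊤}   OUT={a:5, b:3, c:5; rest ⊤}
  B3:   IN={a:5, b:3, c:5; rest ⊤}   OUT={a:5, b:3, e:-2; rest ⊤}
  B4:   IN={a:5, b:3, e:-2; rest ⊤}   OUT={a:5, b:3, d:5, e:-2; rest ⊤}
  B5:   IN={a:5, b:3, d:5, e:-2; rest ⊤}   OUT={b:3, d:5, e:-2; rest ⊤}
  B6:   IN={b:3, d:5, e:-2; rest ⊤}   OUT={b:3, d:5; rest ⊤}
  B7:   IN={b:3, d:5; rest ⊤}   OUT={b:3, d:5; rest ⊤}
  B8:   IN={b:3, d:5; rest ⊤}   OUT={b:3, d:5; rest ⊤}

Merge at B3: IN[B3] = OUT[B2] = {a: 5, b: 3, c: 5, d: ⊤, e: ⊤, f: ⊤}
Applying B3's transfer function to that IN value gives OUT[B3] (row B3 above).

Answer: {a: 5, b: 3, c: ⊤, d: ⊤, e: -2, f: ⊤}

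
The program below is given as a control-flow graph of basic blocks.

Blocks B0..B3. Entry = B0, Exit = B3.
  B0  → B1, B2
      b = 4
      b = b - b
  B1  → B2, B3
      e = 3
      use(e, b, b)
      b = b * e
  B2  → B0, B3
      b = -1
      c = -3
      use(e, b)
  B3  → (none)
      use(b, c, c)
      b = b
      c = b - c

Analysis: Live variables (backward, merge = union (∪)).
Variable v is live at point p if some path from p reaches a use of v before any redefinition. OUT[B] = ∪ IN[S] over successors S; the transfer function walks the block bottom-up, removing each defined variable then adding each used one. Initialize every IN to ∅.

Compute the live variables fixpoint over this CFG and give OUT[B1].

Per-block solution:
  B0:  IN={c, e}  OUT={b, c, e}
  B1:  IN={b, c}  OUT={b, c, e}
  B2:  IN={e}  OUT={b, c, e}
  B3:  IN={b, c}  OUT={}

Merge at B1: OUT[B1] = IN[B2] ⊔ IN[B3] = {b, c, e}

Answer: {b, c, e}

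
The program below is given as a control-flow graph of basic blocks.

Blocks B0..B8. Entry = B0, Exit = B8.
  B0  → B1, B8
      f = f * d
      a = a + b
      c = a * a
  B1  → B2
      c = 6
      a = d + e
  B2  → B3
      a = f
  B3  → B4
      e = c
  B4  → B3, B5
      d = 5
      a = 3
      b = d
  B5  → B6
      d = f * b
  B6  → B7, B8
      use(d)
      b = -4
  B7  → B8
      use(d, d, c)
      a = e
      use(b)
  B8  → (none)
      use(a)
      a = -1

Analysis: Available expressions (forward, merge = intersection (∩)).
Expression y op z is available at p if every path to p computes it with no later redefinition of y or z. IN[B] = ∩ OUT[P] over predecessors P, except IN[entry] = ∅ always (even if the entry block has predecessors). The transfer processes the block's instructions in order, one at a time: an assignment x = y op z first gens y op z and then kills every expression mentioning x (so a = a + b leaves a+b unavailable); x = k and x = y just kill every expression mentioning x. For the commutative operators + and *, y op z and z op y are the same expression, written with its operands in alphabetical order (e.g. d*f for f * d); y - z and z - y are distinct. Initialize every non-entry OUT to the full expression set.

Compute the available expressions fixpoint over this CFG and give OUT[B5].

Answer: {b*f}

Derivation:
Per-block solution:
  B0:   IN={}   OUT={a*a}
  B1:   IN={a*a}   OUT={d+e}
  B2:   IN={d+e}   OUT={d+e}
  B3:   IN={}   OUT={}
  B4:   IN={}   OUT={}
  B5:   IN={}   OUT={b*f}
  B6:   IN={b*f}   OUT={}
  B7:   IN={}   OUT={}
  B8:   IN={}   OUT={}

Merge at B5: IN[B5] = OUT[B4] = {}
Applying B5's transfer function to that IN value gives OUT[B5] (row B5 above).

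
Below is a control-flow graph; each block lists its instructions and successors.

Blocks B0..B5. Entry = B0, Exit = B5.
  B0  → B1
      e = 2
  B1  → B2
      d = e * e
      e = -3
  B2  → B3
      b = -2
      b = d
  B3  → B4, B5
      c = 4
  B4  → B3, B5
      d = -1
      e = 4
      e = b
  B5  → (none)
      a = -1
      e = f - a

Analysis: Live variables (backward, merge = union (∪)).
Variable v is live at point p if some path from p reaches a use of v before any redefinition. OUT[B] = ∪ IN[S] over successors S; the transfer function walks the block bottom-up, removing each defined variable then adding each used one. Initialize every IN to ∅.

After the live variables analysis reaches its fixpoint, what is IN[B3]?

Fixpoint table:
  B0:   IN={f}   OUT={e, f}
  B1:   IN={e, f}   OUT={d, f}
  B2:   IN={d, f}   OUT={b, f}
  B3:   IN={b, f}   OUT={b, f}
  B4:   IN={b, f}   OUT={b, f}
  B5:   IN={f}   OUT={}

Merge at B3: OUT[B3] = IN[B4] ⊔ IN[B5] = {b, f}
Applying B3's transfer function to that OUT value gives IN[B3] (row B3 above).

Answer: {b, f}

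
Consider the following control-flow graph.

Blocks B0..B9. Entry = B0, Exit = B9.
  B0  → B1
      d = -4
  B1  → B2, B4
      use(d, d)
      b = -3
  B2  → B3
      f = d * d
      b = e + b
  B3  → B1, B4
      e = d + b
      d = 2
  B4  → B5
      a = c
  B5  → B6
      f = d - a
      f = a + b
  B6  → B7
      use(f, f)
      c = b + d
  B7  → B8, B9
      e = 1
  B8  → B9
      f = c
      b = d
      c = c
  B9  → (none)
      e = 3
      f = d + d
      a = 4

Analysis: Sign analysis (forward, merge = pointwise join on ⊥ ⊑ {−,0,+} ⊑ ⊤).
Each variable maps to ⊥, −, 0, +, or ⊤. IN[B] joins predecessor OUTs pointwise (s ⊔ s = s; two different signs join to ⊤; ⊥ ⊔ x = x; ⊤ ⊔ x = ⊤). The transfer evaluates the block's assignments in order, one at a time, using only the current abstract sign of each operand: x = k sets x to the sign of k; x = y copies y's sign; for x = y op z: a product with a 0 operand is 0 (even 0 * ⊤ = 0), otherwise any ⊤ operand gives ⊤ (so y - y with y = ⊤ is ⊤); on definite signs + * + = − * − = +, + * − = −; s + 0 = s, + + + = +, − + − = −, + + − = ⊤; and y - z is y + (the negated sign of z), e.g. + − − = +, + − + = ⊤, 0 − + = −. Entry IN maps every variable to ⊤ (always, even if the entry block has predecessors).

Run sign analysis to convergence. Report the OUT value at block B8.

Per-block solution:
  B0:   IN=(all ⊤)   OUT={d:-; rest ⊤}
  B1:   IN=(all ⊤)   OUT={b:-; rest ⊤}
  B2:   IN={b:-; rest ⊤}   OUT=(all ⊤)
  B3:   IN=(all ⊤)   OUT={d:+; rest ⊤}
  B4:   IN=(all ⊤)   OUT=(all ⊤)
  B5:   IN=(all ⊤)   OUT=(all ⊤)
  B6:   IN=(all ⊤)   OUT=(all ⊤)
  B7:   IN=(all ⊤)   OUT={e:+; rest ⊤}
  B8:   IN={e:+; rest ⊤}   OUT={e:+; rest ⊤}
  B9:   IN={e:+; rest ⊤}   OUT={a:+, e:+; rest ⊤}

Merge at B8: IN[B8] = OUT[B7] = {a: ⊤, b: ⊤, c: ⊤, d: ⊤, e: +, f: ⊤}
Applying B8's transfer function to that IN value gives OUT[B8] (row B8 above).

Answer: {a: ⊤, b: ⊤, c: ⊤, d: ⊤, e: +, f: ⊤}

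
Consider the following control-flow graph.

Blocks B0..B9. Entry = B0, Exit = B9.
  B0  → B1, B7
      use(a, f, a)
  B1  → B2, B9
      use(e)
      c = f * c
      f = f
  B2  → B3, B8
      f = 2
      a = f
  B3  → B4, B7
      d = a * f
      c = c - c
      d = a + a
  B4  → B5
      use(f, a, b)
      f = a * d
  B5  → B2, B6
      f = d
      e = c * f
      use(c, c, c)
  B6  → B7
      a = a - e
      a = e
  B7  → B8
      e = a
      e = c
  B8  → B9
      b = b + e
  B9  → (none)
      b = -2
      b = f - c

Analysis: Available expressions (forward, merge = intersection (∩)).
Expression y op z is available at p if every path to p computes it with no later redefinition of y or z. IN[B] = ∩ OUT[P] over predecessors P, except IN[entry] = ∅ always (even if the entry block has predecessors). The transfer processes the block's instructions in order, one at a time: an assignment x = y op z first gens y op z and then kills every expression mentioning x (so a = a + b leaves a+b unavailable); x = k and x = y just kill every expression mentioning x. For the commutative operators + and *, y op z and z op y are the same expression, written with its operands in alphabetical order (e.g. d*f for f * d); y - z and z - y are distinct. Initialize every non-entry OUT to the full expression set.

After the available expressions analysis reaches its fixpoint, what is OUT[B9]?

Fixpoint table:
  B0:   IN={}   OUT={}
  B1:   IN={}   OUT={}
  B2:   IN={}   OUT={}
  B3:   IN={}   OUT={a*f, a+a}
  B4:   IN={a*f, a+a}   OUT={a*d, a+a}
  B5:   IN={a*d, a+a}   OUT={a*d, a+a, c*f}
  B6:   IN={a*d, a+a, c*f}   OUT={c*f}
  B7:   IN={}   OUT={}
  B8:   IN={}   OUT={}
  B9:   IN={}   OUT={f-c}

Merge at B9: IN[B9] = OUT[B1] ∩ OUT[B8] = {}
Applying B9's transfer function to that IN value gives OUT[B9] (row B9 above).

Answer: {f-c}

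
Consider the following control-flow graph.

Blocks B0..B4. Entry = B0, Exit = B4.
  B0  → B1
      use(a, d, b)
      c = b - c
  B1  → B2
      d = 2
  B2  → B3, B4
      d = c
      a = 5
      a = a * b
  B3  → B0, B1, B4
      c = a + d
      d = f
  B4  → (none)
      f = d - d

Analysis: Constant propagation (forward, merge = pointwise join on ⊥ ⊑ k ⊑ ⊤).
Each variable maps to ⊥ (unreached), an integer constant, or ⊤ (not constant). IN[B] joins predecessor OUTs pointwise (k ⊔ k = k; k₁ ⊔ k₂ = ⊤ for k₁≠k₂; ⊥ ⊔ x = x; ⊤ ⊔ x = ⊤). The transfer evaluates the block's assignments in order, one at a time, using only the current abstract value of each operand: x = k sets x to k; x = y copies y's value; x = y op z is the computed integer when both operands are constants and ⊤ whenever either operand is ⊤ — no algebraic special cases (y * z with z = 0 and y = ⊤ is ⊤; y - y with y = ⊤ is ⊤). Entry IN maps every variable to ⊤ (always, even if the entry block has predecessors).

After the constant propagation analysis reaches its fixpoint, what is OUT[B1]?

Answer: {a: ⊤, b: ⊤, c: ⊤, d: 2, e: ⊤, f: ⊤}

Trace:
Fixpoint table:
  B0:   IN=(all ⊤)   OUT=(all ⊤)
  B1:   IN=(all ⊤)   OUT={d:2; rest ⊤}
  B2:   IN={d:2; rest ⊤}   OUT=(all ⊤)
  B3:   IN=(all ⊤)   OUT=(all ⊤)
  B4:   IN=(all ⊤)   OUT=(all ⊤)

Merge at B1: IN[B1] = OUT[B0] ⊔ OUT[B3] = {a: ⊤, b: ⊤, c: ⊤, d: ⊤, e: ⊤, f: ⊤}
Applying B1's transfer function to that IN value gives OUT[B1] (row B1 above).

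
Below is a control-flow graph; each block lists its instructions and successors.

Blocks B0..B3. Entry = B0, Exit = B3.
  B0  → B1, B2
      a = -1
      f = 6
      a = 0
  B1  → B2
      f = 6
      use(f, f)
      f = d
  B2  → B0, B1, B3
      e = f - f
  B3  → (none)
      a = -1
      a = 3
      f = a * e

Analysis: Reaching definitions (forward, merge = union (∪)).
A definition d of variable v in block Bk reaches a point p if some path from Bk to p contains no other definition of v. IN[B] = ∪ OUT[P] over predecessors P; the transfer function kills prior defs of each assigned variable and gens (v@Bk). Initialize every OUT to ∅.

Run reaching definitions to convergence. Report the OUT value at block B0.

Answer: {a@B0, e@B2, f@B0}

Derivation:
Fixpoint table:
  B0:  IN={a@B0, e@B2, f@B0, f@B1}  OUT={a@B0, e@B2, f@B0}
  B1:  IN={a@B0, e@B2, f@B0, f@B1}  OUT={a@B0, e@B2, f@B1}
  B2:  IN={a@B0, e@B2, f@B0, f@B1}  OUT={a@B0, e@B2, f@B0, f@B1}
  B3:  IN={a@B0, e@B2, f@B0, f@B1}  OUT={a@B3, e@B2, f@B3}

Merge at B0 (entry node, so the boundary value {} is joined with the incoming edge(s)): IN[B0] = {} ⊔ OUT[B2] = {a@B0, e@B2, f@B0, f@B1}
Applying B0's transfer function to that IN value gives OUT[B0] (row B0 above).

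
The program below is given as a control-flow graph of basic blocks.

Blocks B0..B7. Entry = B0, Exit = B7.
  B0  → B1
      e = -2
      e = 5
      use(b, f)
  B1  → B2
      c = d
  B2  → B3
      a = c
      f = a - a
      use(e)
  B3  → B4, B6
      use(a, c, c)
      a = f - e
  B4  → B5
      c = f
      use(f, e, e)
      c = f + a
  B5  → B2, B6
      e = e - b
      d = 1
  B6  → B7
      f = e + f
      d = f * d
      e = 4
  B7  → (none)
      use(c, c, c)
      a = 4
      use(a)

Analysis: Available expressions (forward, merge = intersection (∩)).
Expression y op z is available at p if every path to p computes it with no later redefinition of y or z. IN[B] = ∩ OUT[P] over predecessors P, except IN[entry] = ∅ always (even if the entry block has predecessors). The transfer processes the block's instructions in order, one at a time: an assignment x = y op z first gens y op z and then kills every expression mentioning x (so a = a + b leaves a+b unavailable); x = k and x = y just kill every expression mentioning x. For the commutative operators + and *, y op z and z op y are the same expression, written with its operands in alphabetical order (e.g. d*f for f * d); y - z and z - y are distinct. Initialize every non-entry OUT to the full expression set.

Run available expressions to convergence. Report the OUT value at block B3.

Per-block solution:
  B0: | IN={} | OUT={}
  B1: | IN={} | OUT={}
  B2: | IN={} | OUT={a-a}
  B3: | IN={a-a} | OUT={f-e}
  B4: | IN={f-e} | OUT={a+f, f-e}
  B5: | IN={a+f, f-e} | OUT={a+f}
  B6: | IN={} | OUT={}
  B7: | IN={} | OUT={}

Merge at B3: IN[B3] = OUT[B2] = {a-a}
Applying B3's transfer function to that IN value gives OUT[B3] (row B3 above).

Answer: {f-e}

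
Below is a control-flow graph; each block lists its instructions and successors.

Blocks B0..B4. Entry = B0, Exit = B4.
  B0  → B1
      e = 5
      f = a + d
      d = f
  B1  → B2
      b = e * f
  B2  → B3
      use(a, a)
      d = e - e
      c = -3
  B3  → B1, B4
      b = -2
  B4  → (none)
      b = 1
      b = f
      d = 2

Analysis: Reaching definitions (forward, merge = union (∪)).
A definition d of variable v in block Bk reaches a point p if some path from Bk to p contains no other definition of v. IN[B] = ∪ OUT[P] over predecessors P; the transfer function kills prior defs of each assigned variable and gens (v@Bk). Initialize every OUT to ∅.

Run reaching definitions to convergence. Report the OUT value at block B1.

Per-block solution:
  B0: | IN={} | OUT={d@B0, e@B0, f@B0}
  B1: | IN={b@B3, c@B2, d@B0, d@B2, e@B0, f@B0} | OUT={b@B1, c@B2, d@B0, d@B2, e@B0, f@B0}
  B2: | IN={b@B1, c@B2, d@B0, d@B2, e@B0, f@B0} | OUT={b@B1, c@B2, d@B2, e@B0, f@B0}
  B3: | IN={b@B1, c@B2, d@B2, e@B0, f@B0} | OUT={b@B3, c@B2, d@B2, e@B0, f@B0}
  B4: | IN={b@B3, c@B2, d@B2, e@B0, f@B0} | OUT={b@B4, c@B2, d@B4, e@B0, f@B0}

Merge at B1: IN[B1] = OUT[B0] ⊔ OUT[B3] = {b@B3, c@B2, d@B0, d@B2, e@B0, f@B0}
Applying B1's transfer function to that IN value gives OUT[B1] (row B1 above).

Answer: {b@B1, c@B2, d@B0, d@B2, e@B0, f@B0}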